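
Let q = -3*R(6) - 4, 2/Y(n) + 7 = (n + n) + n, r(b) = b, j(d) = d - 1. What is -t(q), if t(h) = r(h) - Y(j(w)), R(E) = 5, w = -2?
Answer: 151/8 ≈ 18.875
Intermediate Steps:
j(d) = -1 + d
Y(n) = 2/(-7 + 3*n) (Y(n) = 2/(-7 + ((n + n) + n)) = 2/(-7 + (2*n + n)) = 2/(-7 + 3*n))
q = -19 (q = -3*5 - 4 = -15 - 4 = -19)
t(h) = ⅛ + h (t(h) = h - 2/(-7 + 3*(-1 - 2)) = h - 2/(-7 + 3*(-3)) = h - 2/(-7 - 9) = h - 2/(-16) = h - 2*(-1)/16 = h - 1*(-⅛) = h + ⅛ = ⅛ + h)
-t(q) = -(⅛ - 19) = -1*(-151/8) = 151/8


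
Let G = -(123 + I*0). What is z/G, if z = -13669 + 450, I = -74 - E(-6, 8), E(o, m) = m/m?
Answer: 13219/123 ≈ 107.47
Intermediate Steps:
E(o, m) = 1
I = -75 (I = -74 - 1*1 = -74 - 1 = -75)
z = -13219
G = -123 (G = -(123 - 75*0) = -(123 + 0) = -1*123 = -123)
z/G = -13219/(-123) = -13219*(-1/123) = 13219/123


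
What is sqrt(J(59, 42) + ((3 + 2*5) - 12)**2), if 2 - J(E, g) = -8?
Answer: sqrt(11) ≈ 3.3166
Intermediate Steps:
J(E, g) = 10 (J(E, g) = 2 - 1*(-8) = 2 + 8 = 10)
sqrt(J(59, 42) + ((3 + 2*5) - 12)**2) = sqrt(10 + ((3 + 2*5) - 12)**2) = sqrt(10 + ((3 + 10) - 12)**2) = sqrt(10 + (13 - 12)**2) = sqrt(10 + 1**2) = sqrt(10 + 1) = sqrt(11)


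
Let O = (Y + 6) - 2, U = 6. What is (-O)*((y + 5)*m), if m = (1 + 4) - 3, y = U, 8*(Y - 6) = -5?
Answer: -825/4 ≈ -206.25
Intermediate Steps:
Y = 43/8 (Y = 6 + (1/8)*(-5) = 6 - 5/8 = 43/8 ≈ 5.3750)
y = 6
m = 2 (m = 5 - 3 = 2)
O = 75/8 (O = (43/8 + 6) - 2 = 91/8 - 2 = 75/8 ≈ 9.3750)
(-O)*((y + 5)*m) = (-1*75/8)*((6 + 5)*2) = -825*2/8 = -75/8*22 = -825/4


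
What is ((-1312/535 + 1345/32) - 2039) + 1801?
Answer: -3396969/17120 ≈ -198.42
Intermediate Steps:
((-1312/535 + 1345/32) - 2039) + 1801 = (677591/17120 - 2039) + 1801 = -34230089/17120 + 1801 = -3396969/17120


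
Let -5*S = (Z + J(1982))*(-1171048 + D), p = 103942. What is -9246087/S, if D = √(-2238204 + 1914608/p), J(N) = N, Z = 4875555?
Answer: -703402258872707370/86906399335762335237167 - 46230435*I*√1511326330754845/173812798671524670474334 ≈ -8.0938e-6 - 1.034e-8*I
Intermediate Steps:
D = 2*I*√1511326330754845/51971 (D = √(-2238204 + 1914608/103942) = √(-2238204 + 1914608*(1/103942)) = √(-2238204 + 957304/51971) = √(-116320742780/51971) = 2*I*√1511326330754845/51971 ≈ 1496.1*I)
S = 5711829948776/5 - 9755074*I*√1511326330754845/259855 (S = -(4875555 + 1982)*(-1171048 + 2*I*√1511326330754845/51971)/5 = -4877537*(-1171048 + 2*I*√1511326330754845/51971)/5 = -(-5711829948776 + 9755074*I*√1511326330754845/51971)/5 = 5711829948776/5 - 9755074*I*√1511326330754845/259855 ≈ 1.1424e+12 - 1.4594e+9*I)
-9246087/S = -9246087/(5711829948776/5 - 9755074*I*√1511326330754845/259855)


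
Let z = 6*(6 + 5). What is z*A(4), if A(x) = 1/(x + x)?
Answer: 33/4 ≈ 8.2500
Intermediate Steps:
A(x) = 1/(2*x)
z = 66 (z = 6*11 = 66)
z*A(4) = 66*((½)/4) = 66*((½)*(¼)) = 66*(⅛) = 33/4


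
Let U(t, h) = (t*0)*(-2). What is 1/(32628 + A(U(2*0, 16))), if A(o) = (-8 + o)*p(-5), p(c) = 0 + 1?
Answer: 1/32620 ≈ 3.0656e-5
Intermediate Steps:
p(c) = 1
U(t, h) = 0 (U(t, h) = 0*(-2) = 0)
A(o) = -8 + o (A(o) = (-8 + o)*1 = -8 + o)
1/(32628 + A(U(2*0, 16))) = 1/(32628 + (-8 + 0)) = 1/(32628 - 8) = 1/32620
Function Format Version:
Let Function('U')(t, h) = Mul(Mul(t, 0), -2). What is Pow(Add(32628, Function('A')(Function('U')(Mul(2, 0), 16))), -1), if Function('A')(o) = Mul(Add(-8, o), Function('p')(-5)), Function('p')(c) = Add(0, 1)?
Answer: Rational(1, 32620) ≈ 3.0656e-5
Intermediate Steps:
Function('p')(c) = 1
Function('U')(t, h) = 0 (Function('U')(t, h) = Mul(0, -2) = 0)
Function('A')(o) = Add(-8, o) (Function('A')(o) = Mul(Add(-8, o), 1) = Add(-8, o))
Pow(Add(32628, Function('A')(Function('U')(Mul(2, 0), 16))), -1) = Pow(Add(32628, Add(-8, 0)), -1) = Pow(Add(32628, -8), -1) = Pow(32620, -1) = Rational(1, 32620)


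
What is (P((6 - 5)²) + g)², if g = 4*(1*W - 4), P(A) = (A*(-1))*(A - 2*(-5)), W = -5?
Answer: 2209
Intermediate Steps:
P(A) = -A*(10 + A) (P(A) = (-A)*(A + 10) = (-A)*(10 + A) = -A*(10 + A))
g = -36 (g = 4*(1*(-5) - 4) = 4*(-5 - 4) = 4*(-9) = -36)
(P((6 - 5)²) + g)² = (-(6 - 5)²*(10 + (6 - 5)²) - 36)² = (-1*1²*(10 + 1²) - 36)² = (-1*1*(10 + 1) - 36)² = (-1*1*11 - 36)² = (-11 - 36)² = (-47)² = 2209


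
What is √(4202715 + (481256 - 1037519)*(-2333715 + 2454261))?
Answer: I*√67051076883 ≈ 2.5894e+5*I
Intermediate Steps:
√(4202715 + (481256 - 1037519)*(-2333715 + 2454261)) = √(4202715 - 556263*120546) = √(4202715 - 67055279598) = √(-67051076883) = I*√67051076883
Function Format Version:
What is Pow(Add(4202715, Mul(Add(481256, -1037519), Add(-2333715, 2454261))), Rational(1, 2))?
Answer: Mul(I, Pow(67051076883, Rational(1, 2))) ≈ Mul(2.5894e+5, I)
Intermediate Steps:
Pow(Add(4202715, Mul(Add(481256, -1037519), Add(-2333715, 2454261))), Rational(1, 2)) = Pow(Add(4202715, Mul(-556263, 120546)), Rational(1, 2)) = Pow(Add(4202715, -67055279598), Rational(1, 2)) = Pow(-67051076883, Rational(1, 2)) = Mul(I, Pow(67051076883, Rational(1, 2)))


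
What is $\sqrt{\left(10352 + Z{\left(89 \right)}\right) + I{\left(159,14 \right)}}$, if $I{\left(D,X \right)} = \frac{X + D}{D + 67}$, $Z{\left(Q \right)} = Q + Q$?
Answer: $\frac{\sqrt{537869378}}{226} \approx 102.62$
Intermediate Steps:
$Z{\left(Q \right)} = 2 Q$
$I{\left(D,X \right)} = \frac{D + X}{67 + D}$
$\sqrt{\left(10352 + Z{\left(89 \right)}\right) + I{\left(159,14 \right)}} = \sqrt{\left(10352 + 2 \cdot 89\right) + \frac{159 + 14}{67 + 159}} = \sqrt{\left(10352 + 178\right) + \frac{1}{226} \cdot 173} = \sqrt{10530 + \frac{1}{226} \cdot 173} = \sqrt{10530 + \frac{173}{226}} = \sqrt{\frac{2379953}{226}} = \frac{\sqrt{537869378}}{226}$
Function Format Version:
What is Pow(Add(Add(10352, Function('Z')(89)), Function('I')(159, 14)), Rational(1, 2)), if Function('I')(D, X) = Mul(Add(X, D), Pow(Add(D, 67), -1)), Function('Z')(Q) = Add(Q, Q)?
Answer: Mul(Rational(1, 226), Pow(537869378, Rational(1, 2))) ≈ 102.62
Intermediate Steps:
Function('Z')(Q) = Mul(2, Q)
Function('I')(D, X) = Mul(Pow(Add(67, D), -1), Add(D, X)) (Function('I')(D, X) = Mul(Add(D, X), Pow(Add(67, D), -1)) = Mul(Pow(Add(67, D), -1), Add(D, X)))
Pow(Add(Add(10352, Function('Z')(89)), Function('I')(159, 14)), Rational(1, 2)) = Pow(Add(Add(10352, Mul(2, 89)), Mul(Pow(Add(67, 159), -1), Add(159, 14))), Rational(1, 2)) = Pow(Add(Add(10352, 178), Mul(Pow(226, -1), 173)), Rational(1, 2)) = Pow(Add(10530, Mul(Rational(1, 226), 173)), Rational(1, 2)) = Pow(Add(10530, Rational(173, 226)), Rational(1, 2)) = Pow(Rational(2379953, 226), Rational(1, 2)) = Mul(Rational(1, 226), Pow(537869378, Rational(1, 2)))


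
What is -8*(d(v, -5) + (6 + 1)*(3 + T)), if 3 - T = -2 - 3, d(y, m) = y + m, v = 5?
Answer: -616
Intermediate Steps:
d(y, m) = m + y
T = 8 (T = 3 - (-2 - 3) = 3 - 1*(-5) = 3 + 5 = 8)
-8*(d(v, -5) + (6 + 1)*(3 + T)) = -8*((-5 + 5) + (6 + 1)*(3 + 8)) = -8*(0 + 7*11) = -8*(0 + 77) = -8*77 = -616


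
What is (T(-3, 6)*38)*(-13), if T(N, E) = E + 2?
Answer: -3952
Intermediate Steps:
T(N, E) = 2 + E
(T(-3, 6)*38)*(-13) = ((2 + 6)*38)*(-13) = (8*38)*(-13) = 304*(-13) = -3952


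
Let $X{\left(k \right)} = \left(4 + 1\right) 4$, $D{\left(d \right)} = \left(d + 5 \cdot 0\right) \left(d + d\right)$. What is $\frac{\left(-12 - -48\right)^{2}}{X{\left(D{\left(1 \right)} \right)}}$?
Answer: $\frac{324}{5} \approx 64.8$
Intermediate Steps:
$D{\left(d \right)} = 2 d^{2}$ ($D{\left(d \right)} = \left(d + 0\right) 2 d = d 2 d = 2 d^{2}$)
$X{\left(k \right)} = 20$ ($X{\left(k \right)} = 5 \cdot 4 = 20$)
$\frac{\left(-12 - -48\right)^{2}}{X{\left(D{\left(1 \right)} \right)}} = \frac{\left(-12 - -48\right)^{2}}{20} = \left(-12 + 48\right)^{2} \cdot \frac{1}{20} = 36^{2} \cdot \frac{1}{20} = 1296 \cdot \frac{1}{20} = \frac{324}{5}$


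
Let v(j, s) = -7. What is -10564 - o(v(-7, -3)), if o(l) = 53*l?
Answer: -10193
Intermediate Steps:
-10564 - o(v(-7, -3)) = -10564 - 53*(-7) = -10564 - 1*(-371) = -10564 + 371 = -10193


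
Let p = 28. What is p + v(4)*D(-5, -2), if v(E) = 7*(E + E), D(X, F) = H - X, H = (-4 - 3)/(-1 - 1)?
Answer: 504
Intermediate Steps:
H = 7/2 (H = -7/(-2) = -7*(-1/2) = 7/2 ≈ 3.5000)
D(X, F) = 7/2 - X
v(E) = 14*E (v(E) = 7*(2*E) = 14*E)
p + v(4)*D(-5, -2) = 28 + (14*4)*(7/2 - 1*(-5)) = 28 + 56*(7/2 + 5) = 28 + 56*(17/2) = 28 + 476 = 504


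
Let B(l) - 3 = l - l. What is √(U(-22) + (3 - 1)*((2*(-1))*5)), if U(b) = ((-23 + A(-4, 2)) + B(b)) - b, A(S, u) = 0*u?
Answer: 3*I*√2 ≈ 4.2426*I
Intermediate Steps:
A(S, u) = 0
B(l) = 3 (B(l) = 3 + (l - l) = 3 + 0 = 3)
U(b) = -20 - b (U(b) = ((-23 + 0) + 3) - b = (-23 + 3) - b = -20 - b)
√(U(-22) + (3 - 1)*((2*(-1))*5)) = √((-20 - 1*(-22)) + (3 - 1)*((2*(-1))*5)) = √((-20 + 22) + 2*(-2*5)) = √(2 + 2*(-10)) = √(2 - 20) = √(-18) = 3*I*√2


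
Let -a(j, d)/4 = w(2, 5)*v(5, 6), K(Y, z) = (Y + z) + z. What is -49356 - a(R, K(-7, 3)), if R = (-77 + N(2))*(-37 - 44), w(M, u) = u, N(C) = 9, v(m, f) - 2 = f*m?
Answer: -48716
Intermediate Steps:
v(m, f) = 2 + f*m
K(Y, z) = Y + 2*z
R = 5508 (R = (-77 + 9)*(-37 - 44) = -68*(-81) = 5508)
a(j, d) = -640 (a(j, d) = -20*(2 + 6*5) = -20*(2 + 30) = -20*32 = -4*160 = -640)
-49356 - a(R, K(-7, 3)) = -49356 - 1*(-640) = -49356 + 640 = -48716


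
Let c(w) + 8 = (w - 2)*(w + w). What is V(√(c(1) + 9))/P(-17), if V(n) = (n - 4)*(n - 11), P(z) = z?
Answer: -43/17 + 15*I/17 ≈ -2.5294 + 0.88235*I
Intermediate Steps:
c(w) = -8 + 2*w*(-2 + w) (c(w) = -8 + (w - 2)*(w + w) = -8 + (-2 + w)*(2*w) = -8 + 2*w*(-2 + w))
V(n) = (-11 + n)*(-4 + n) (V(n) = (-4 + n)*(-11 + n) = (-11 + n)*(-4 + n))
V(√(c(1) + 9))/P(-17) = (44 + (√((-8 - 4*1 + 2*1²) + 9))² - 15*√((-8 - 4*1 + 2*1²) + 9))/(-17) = (44 + (√((-8 - 4 + 2*1) + 9))² - 15*√((-8 - 4 + 2*1) + 9))*(-1/17) = (44 + (√((-8 - 4 + 2) + 9))² - 15*√((-8 - 4 + 2) + 9))*(-1/17) = (44 + (√(-10 + 9))² - 15*√(-10 + 9))*(-1/17) = (44 + (√(-1))² - 15*I)*(-1/17) = (44 + I² - 15*I)*(-1/17) = (44 - 1 - 15*I)*(-1/17) = (43 - 15*I)*(-1/17) = -43/17 + 15*I/17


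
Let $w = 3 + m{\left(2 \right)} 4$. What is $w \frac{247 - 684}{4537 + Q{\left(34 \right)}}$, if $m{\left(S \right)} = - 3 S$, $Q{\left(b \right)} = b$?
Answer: $\frac{1311}{653} \approx 2.0077$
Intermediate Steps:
$w = -21$ ($w = 3 + \left(-3\right) 2 \cdot 4 = 3 - 24 = -21$)
$w \frac{247 - 684}{4537 + Q{\left(34 \right)}} = - 21 \frac{247 - 684}{4537 + 34} = - 21 \left(- \frac{437}{4571}\right) = - 21 \left(\left(-437\right) \frac{1}{4571}\right) = \left(-21\right) \left(- \frac{437}{4571}\right) = \frac{1311}{653}$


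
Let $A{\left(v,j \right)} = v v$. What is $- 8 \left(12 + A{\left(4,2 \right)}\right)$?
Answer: $-224$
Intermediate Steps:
$A{\left(v,j \right)} = v^{2}$
$- 8 \left(12 + A{\left(4,2 \right)}\right) = - 8 \left(12 + 4^{2}\right) = - 8 \left(12 + 16\right) = \left(-8\right) 28 = -224$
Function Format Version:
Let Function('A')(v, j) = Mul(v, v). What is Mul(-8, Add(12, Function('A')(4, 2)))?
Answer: -224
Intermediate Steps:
Function('A')(v, j) = Pow(v, 2)
Mul(-8, Add(12, Function('A')(4, 2))) = Mul(-8, Add(12, Pow(4, 2))) = Mul(-8, Add(12, 16)) = Mul(-8, 28) = -224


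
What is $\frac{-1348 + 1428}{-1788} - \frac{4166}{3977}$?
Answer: $- \frac{1941742}{1777719} \approx -1.0923$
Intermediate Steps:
$\frac{-1348 + 1428}{-1788} - \frac{4166}{3977} = 80 \left(- \frac{1}{1788}\right) - \frac{4166}{3977} = - \frac{20}{447} - \frac{4166}{3977} = - \frac{1941742}{1777719}$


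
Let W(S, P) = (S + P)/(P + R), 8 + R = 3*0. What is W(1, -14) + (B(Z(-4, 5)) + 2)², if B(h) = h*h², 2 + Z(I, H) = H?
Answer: 18515/22 ≈ 841.59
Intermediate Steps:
R = -8 (R = -8 + 3*0 = -8 + 0 = -8)
Z(I, H) = -2 + H
B(h) = h³
W(S, P) = (P + S)/(-8 + P) (W(S, P) = (S + P)/(P - 8) = (P + S)/(-8 + P))
W(1, -14) + (B(Z(-4, 5)) + 2)² = (-14 + 1)/(-8 - 14) + ((-2 + 5)³ + 2)² = -13/(-22) + (3³ + 2)² = -1/22*(-13) + (27 + 2)² = 13/22 + 29² = 13/22 + 841 = 18515/22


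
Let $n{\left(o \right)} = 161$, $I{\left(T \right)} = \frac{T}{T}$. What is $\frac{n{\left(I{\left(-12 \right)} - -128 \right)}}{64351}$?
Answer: $\frac{23}{9193} \approx 0.0025019$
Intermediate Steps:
$I{\left(T \right)} = 1$
$\frac{n{\left(I{\left(-12 \right)} - -128 \right)}}{64351} = \frac{161}{64351} = 161 \cdot \frac{1}{64351} = \frac{23}{9193}$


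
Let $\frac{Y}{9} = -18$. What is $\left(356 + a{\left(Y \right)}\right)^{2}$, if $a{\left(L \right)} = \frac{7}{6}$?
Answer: $\frac{4592449}{36} \approx 1.2757 \cdot 10^{5}$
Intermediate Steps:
$Y = -162$ ($Y = 9 \left(-18\right) = -162$)
$a{\left(L \right)} = \frac{7}{6}$ ($a{\left(L \right)} = 7 \cdot \frac{1}{6} = \frac{7}{6}$)
$\left(356 + a{\left(Y \right)}\right)^{2} = \left(356 + \frac{7}{6}\right)^{2} = \left(\frac{2143}{6}\right)^{2} = \frac{4592449}{36}$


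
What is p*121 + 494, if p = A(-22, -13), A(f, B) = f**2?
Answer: 59058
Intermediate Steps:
p = 484 (p = (-22)**2 = 484)
p*121 + 494 = 484*121 + 494 = 58564 + 494 = 59058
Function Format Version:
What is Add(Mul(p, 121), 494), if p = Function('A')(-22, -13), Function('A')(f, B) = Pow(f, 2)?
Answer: 59058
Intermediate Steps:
p = 484 (p = Pow(-22, 2) = 484)
Add(Mul(p, 121), 494) = Add(Mul(484, 121), 494) = Add(58564, 494) = 59058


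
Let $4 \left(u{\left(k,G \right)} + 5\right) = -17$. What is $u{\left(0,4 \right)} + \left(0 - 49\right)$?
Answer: $- \frac{233}{4} \approx -58.25$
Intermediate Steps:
$u{\left(k,G \right)} = - \frac{37}{4}$ ($u{\left(k,G \right)} = -5 + \frac{1}{4} \left(-17\right) = -5 - \frac{17}{4} = - \frac{37}{4}$)
$u{\left(0,4 \right)} + \left(0 - 49\right) = - \frac{37}{4} + \left(0 - 49\right) = - \frac{37}{4} - 49 = - \frac{233}{4}$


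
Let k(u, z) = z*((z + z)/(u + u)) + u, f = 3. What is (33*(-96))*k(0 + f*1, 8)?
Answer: -77088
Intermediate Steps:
k(u, z) = u + z**2/u (k(u, z) = z*((2*z)/((2*u))) + u = z*((2*z)*(1/(2*u))) + u = z*(z/u) + u = z**2/u + u = u + z**2/u)
(33*(-96))*k(0 + f*1, 8) = (33*(-96))*((0 + 3*1) + 8**2/(0 + 3*1)) = -3168*((0 + 3) + 64/(0 + 3)) = -3168*(3 + 64/3) = -3168*73/3 = -77088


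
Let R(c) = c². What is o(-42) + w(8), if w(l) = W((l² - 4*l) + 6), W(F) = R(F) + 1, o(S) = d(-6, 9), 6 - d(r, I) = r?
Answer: 1457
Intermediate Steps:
d(r, I) = 6 - r
o(S) = 12 (o(S) = 6 - 1*(-6) = 6 + 6 = 12)
W(F) = 1 + F² (W(F) = F² + 1 = 1 + F²)
w(l) = 1 + (6 + l² - 4*l)² (w(l) = 1 + ((l² - 4*l) + 6)² = 1 + (6 + l² - 4*l)²)
o(-42) + w(8) = 12 + (1 + (6 + 8² - 4*8)²) = 12 + (1 + (6 + 64 - 32)²) = 12 + (1 + 38²) = 12 + (1 + 1444) = 12 + 1445 = 1457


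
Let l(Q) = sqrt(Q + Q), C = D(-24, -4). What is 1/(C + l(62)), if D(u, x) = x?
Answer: 1/27 + sqrt(31)/54 ≈ 0.14014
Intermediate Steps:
C = -4
l(Q) = sqrt(2)*sqrt(Q) (l(Q) = sqrt(2*Q) = sqrt(2)*sqrt(Q))
1/(C + l(62)) = 1/(-4 + sqrt(2)*sqrt(62)) = 1/(-4 + 2*sqrt(31))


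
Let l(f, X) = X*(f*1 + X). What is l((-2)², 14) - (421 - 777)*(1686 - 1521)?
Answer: 58992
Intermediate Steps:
l(f, X) = X*(X + f) (l(f, X) = X*(f + X) = X*(X + f))
l((-2)², 14) - (421 - 777)*(1686 - 1521) = 14*(14 + (-2)²) - (421 - 777)*(1686 - 1521) = 14*(14 + 4) - (-356)*165 = 14*18 - 1*(-58740) = 252 + 58740 = 58992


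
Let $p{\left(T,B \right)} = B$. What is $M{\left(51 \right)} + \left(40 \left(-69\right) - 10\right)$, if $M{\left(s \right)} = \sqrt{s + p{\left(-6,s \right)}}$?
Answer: $-2770 + \sqrt{102} \approx -2759.9$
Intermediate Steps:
$M{\left(s \right)} = \sqrt{2} \sqrt{s}$ ($M{\left(s \right)} = \sqrt{s + s} = \sqrt{2 s} = \sqrt{2} \sqrt{s}$)
$M{\left(51 \right)} + \left(40 \left(-69\right) - 10\right) = \sqrt{2} \sqrt{51} + \left(40 \left(-69\right) - 10\right) = \sqrt{102} - 2770 = -2770 + \sqrt{102}$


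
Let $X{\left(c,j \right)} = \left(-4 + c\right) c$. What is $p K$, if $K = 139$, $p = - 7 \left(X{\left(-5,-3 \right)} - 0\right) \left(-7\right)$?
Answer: $306495$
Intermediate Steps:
$X{\left(c,j \right)} = c \left(-4 + c\right)$
$p = 2205$ ($p = - 7 \left(- 5 \left(-4 - 5\right) - 0\right) \left(-7\right) = - 7 \left(\left(-5\right) \left(-9\right) + 0\right) \left(-7\right) = - 7 \left(45 + 0\right) \left(-7\right) = \left(-7\right) 45 \left(-7\right) = \left(-315\right) \left(-7\right) = 2205$)
$p K = 2205 \cdot 139 = 306495$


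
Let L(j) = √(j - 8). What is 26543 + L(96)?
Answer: 26543 + 2*√22 ≈ 26552.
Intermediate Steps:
L(j) = √(-8 + j)
26543 + L(96) = 26543 + √(-8 + 96) = 26543 + √88 = 26543 + 2*√22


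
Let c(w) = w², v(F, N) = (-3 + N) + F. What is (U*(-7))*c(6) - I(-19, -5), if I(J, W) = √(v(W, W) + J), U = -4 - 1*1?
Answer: 1260 - 4*I*√2 ≈ 1260.0 - 5.6569*I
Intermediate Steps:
v(F, N) = -3 + F + N
U = -5 (U = -4 - 1 = -5)
I(J, W) = √(-3 + J + 2*W) (I(J, W) = √((-3 + W + W) + J) = √((-3 + 2*W) + J) = √(-3 + J + 2*W))
(U*(-7))*c(6) - I(-19, -5) = -5*(-7)*6² - √(-3 - 19 + 2*(-5)) = 35*36 - √(-3 - 19 - 10) = 1260 - √(-32) = 1260 - 4*I*√2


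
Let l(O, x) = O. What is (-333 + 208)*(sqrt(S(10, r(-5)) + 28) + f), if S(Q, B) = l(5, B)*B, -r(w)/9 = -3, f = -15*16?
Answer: 30000 - 125*sqrt(163) ≈ 28404.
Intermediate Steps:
f = -240
r(w) = 27 (r(w) = -9*(-3) = 27)
S(Q, B) = 5*B
(-333 + 208)*(sqrt(S(10, r(-5)) + 28) + f) = (-333 + 208)*(sqrt(5*27 + 28) - 240) = -125*(sqrt(135 + 28) - 240) = -125*(sqrt(163) - 240) = -125*(-240 + sqrt(163)) = 30000 - 125*sqrt(163)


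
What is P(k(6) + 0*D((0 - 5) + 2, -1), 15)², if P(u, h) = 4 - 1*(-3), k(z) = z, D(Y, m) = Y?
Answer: 49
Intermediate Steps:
P(u, h) = 7 (P(u, h) = 4 + 3 = 7)
P(k(6) + 0*D((0 - 5) + 2, -1), 15)² = 7² = 49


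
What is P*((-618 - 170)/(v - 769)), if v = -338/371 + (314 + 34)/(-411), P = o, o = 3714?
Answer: 49583974888/13058435 ≈ 3797.1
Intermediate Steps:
P = 3714
v = -89342/50827 (v = -338*1/371 + 348*(-1/411) = -338/371 - 116/137 = -89342/50827 ≈ -1.7578)
P*((-618 - 170)/(v - 769)) = 3714*((-618 - 170)/(-89342/50827 - 769)) = 3714*(-788/(-39175305/50827)) = 3714*(-788*(-50827/39175305)) = 3714*(40051676/39175305) = 49583974888/13058435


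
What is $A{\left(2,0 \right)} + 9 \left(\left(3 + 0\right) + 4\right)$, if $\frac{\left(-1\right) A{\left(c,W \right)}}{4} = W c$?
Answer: $63$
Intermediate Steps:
$A{\left(c,W \right)} = - 4 W c$
$A{\left(2,0 \right)} + 9 \left(\left(3 + 0\right) + 4\right) = \left(-4\right) 0 \cdot 2 + 9 \left(\left(3 + 0\right) + 4\right) = 0 + 9 \left(3 + 4\right) = 0 + 9 \cdot 7 = 0 + 63 = 63$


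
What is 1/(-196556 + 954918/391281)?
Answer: -130427/25635891106 ≈ -5.0877e-6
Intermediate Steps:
1/(-196556 + 954918/391281) = 1/(-196556 + 954918*(1/391281)) = 1/(-196556 + 318306/130427) = 1/(-25635891106/130427) = -130427/25635891106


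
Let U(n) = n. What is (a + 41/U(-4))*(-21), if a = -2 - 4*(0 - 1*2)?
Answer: 357/4 ≈ 89.250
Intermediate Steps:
a = 6 (a = -2 - 4*(0 - 2) = -2 - 4*(-2) = -2 + 8 = 6)
(a + 41/U(-4))*(-21) = (6 + 41/(-4))*(-21) = (6 + 41*(-1/4))*(-21) = (6 - 41/4)*(-21) = -17/4*(-21) = 357/4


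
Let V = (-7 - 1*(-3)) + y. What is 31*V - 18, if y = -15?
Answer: -607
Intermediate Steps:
V = -19 (V = (-7 - 1*(-3)) - 15 = (-7 + 3) - 15 = -4 - 15 = -19)
31*V - 18 = 31*(-19) - 18 = -589 - 18 = -607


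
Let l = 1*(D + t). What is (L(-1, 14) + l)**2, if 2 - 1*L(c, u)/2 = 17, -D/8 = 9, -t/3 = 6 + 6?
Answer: 19044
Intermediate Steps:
t = -36 (t = -3*(6 + 6) = -3*12 = -36)
D = -72 (D = -8*9 = -72)
L(c, u) = -30 (L(c, u) = 4 - 2*17 = 4 - 34 = -30)
l = -108 (l = 1*(-72 - 36) = 1*(-108) = -108)
(L(-1, 14) + l)**2 = (-30 - 108)**2 = (-138)**2 = 19044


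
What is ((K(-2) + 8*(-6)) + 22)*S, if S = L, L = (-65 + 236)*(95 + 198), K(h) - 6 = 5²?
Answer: 250515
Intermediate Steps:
K(h) = 31 (K(h) = 6 + 5² = 6 + 25 = 31)
L = 50103 (L = 171*293 = 50103)
S = 50103
((K(-2) + 8*(-6)) + 22)*S = ((31 + 8*(-6)) + 22)*50103 = ((31 - 48) + 22)*50103 = (-17 + 22)*50103 = 5*50103 = 250515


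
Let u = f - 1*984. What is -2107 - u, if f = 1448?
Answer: -2571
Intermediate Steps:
u = 464 (u = 1448 - 1*984 = 1448 - 984 = 464)
-2107 - u = -2107 - 1*464 = -2107 - 464 = -2571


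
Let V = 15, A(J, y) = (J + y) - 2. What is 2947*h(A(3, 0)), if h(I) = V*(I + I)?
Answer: 88410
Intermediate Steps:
A(J, y) = -2 + J + y
h(I) = 30*I (h(I) = 15*(I + I) = 15*(2*I) = 30*I)
2947*h(A(3, 0)) = 2947*(30*(-2 + 3 + 0)) = 2947*(30*1) = 2947*30 = 88410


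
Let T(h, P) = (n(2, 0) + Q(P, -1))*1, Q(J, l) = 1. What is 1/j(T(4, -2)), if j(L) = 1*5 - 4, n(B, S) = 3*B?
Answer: 1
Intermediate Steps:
T(h, P) = 7 (T(h, P) = (3*2 + 1)*1 = (6 + 1)*1 = 7*1 = 7)
j(L) = 1 (j(L) = 5 - 4 = 1)
1/j(T(4, -2)) = 1/1 = 1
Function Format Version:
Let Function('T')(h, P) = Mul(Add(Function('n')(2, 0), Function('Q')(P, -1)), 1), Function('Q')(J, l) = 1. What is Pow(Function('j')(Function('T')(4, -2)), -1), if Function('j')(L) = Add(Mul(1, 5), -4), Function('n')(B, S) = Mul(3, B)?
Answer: 1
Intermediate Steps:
Function('T')(h, P) = 7 (Function('T')(h, P) = Mul(Add(Mul(3, 2), 1), 1) = Mul(Add(6, 1), 1) = Mul(7, 1) = 7)
Function('j')(L) = 1 (Function('j')(L) = Add(5, -4) = 1)
Pow(Function('j')(Function('T')(4, -2)), -1) = Pow(1, -1) = 1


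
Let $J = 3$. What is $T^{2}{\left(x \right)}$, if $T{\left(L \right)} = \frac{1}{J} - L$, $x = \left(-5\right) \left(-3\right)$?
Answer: $\frac{1936}{9} \approx 215.11$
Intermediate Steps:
$x = 15$
$T{\left(L \right)} = \frac{1}{3} - L$
$T^{2}{\left(x \right)} = \left(\frac{1}{3} - 15\right)^{2} = \left(- \frac{44}{3}\right)^{2} = \frac{1936}{9}$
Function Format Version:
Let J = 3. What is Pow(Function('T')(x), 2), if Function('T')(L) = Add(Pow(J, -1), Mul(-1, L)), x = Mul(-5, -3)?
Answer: Rational(1936, 9) ≈ 215.11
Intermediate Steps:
x = 15
Function('T')(L) = Add(Rational(1, 3), Mul(-1, L)) (Function('T')(L) = Add(Pow(3, -1), Mul(-1, L)) = Add(Rational(1, 3), Mul(-1, L)))
Pow(Function('T')(x), 2) = Pow(Add(Rational(1, 3), Mul(-1, 15)), 2) = Pow(Add(Rational(1, 3), -15), 2) = Pow(Rational(-44, 3), 2) = Rational(1936, 9)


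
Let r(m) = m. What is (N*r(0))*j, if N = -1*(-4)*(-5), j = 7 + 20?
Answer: 0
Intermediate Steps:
j = 27
N = -20 (N = 4*(-5) = -20)
(N*r(0))*j = -20*0*27 = 0*27 = 0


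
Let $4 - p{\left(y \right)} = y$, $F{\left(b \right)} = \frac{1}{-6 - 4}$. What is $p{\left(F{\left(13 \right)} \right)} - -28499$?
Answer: $\frac{285031}{10} \approx 28503.0$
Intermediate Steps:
$F{\left(b \right)} = - \frac{1}{10}$ ($F{\left(b \right)} = \frac{1}{-10} = - \frac{1}{10}$)
$p{\left(y \right)} = 4 - y$
$p{\left(F{\left(13 \right)} \right)} - -28499 = \left(4 - - \frac{1}{10}\right) - -28499 = \left(4 + \frac{1}{10}\right) + 28499 = \frac{41}{10} + 28499 = \frac{285031}{10}$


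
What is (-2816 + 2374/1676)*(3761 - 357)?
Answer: -4014372942/419 ≈ -9.5808e+6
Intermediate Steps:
(-2816 + 2374/1676)*(3761 - 357) = (-2816 + 2374*(1/1676))*3404 = (-2816 + 1187/838)*3404 = -2358621/838*3404 = -4014372942/419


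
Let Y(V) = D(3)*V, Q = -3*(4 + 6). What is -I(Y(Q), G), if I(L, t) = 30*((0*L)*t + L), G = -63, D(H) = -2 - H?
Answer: -4500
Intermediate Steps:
Q = -30 (Q = -3*10 = -30)
Y(V) = -5*V (Y(V) = (-2 - 1*3)*V = (-2 - 3)*V = -5*V)
I(L, t) = 30*L (I(L, t) = 30*(0*t + L) = 30*(0 + L) = 30*L)
-I(Y(Q), G) = -30*(-5*(-30)) = -30*150 = -1*4500 = -4500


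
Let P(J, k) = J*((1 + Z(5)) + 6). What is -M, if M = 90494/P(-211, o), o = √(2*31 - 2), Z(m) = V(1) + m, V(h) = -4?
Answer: 45247/844 ≈ 53.610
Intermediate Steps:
Z(m) = -4 + m
o = 2*√15 (o = √(62 - 2) = √60 = 2*√15 ≈ 7.7460)
P(J, k) = 8*J (P(J, k) = J*((1 + (-4 + 5)) + 6) = J*((1 + 1) + 6) = J*(2 + 6) = J*8 = 8*J)
M = -45247/844 (M = 90494/((8*(-211))) = 90494/(-1688) = 90494*(-1/1688) = -45247/844 ≈ -53.610)
-M = -1*(-45247/844) = 45247/844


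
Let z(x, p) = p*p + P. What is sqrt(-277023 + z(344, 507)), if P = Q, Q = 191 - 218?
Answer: I*sqrt(20001) ≈ 141.42*I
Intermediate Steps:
Q = -27
P = -27
z(x, p) = -27 + p**2 (z(x, p) = p*p - 27 = p**2 - 27 = -27 + p**2)
sqrt(-277023 + z(344, 507)) = sqrt(-277023 + (-27 + 507**2)) = sqrt(-277023 + (-27 + 257049)) = sqrt(-277023 + 257022) = sqrt(-20001) = I*sqrt(20001)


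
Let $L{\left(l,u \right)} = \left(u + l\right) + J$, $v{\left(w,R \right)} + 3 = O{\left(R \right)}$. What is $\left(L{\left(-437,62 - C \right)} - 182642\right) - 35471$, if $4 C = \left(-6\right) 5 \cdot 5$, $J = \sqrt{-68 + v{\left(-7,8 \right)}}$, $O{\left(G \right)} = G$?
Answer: $- \frac{436901}{2} + 3 i \sqrt{7} \approx -2.1845 \cdot 10^{5} + 7.9373 i$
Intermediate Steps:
$v{\left(w,R \right)} = -3 + R$
$J = 3 i \sqrt{7}$ ($J = \sqrt{-68 + \left(-3 + 8\right)} = \sqrt{-68 + 5} = \sqrt{-63} = 3 i \sqrt{7} \approx 7.9373 i$)
$C = - \frac{75}{2}$ ($C = \frac{\left(-6\right) 5 \cdot 5}{4} = \frac{\left(-30\right) 5}{4} = \frac{1}{4} \left(-150\right) = - \frac{75}{2} \approx -37.5$)
$L{\left(l,u \right)} = l + u + 3 i \sqrt{7}$ ($L{\left(l,u \right)} = \left(u + l\right) + 3 i \sqrt{7} = \left(l + u\right) + 3 i \sqrt{7} = l + u + 3 i \sqrt{7}$)
$\left(L{\left(-437,62 - C \right)} - 182642\right) - 35471 = \left(\left(-437 + \left(62 - - \frac{75}{2}\right) + 3 i \sqrt{7}\right) - 182642\right) - 35471 = \left(\left(-437 + \left(62 + \frac{75}{2}\right) + 3 i \sqrt{7}\right) - 182642\right) - 35471 = \left(\left(-437 + \frac{199}{2} + 3 i \sqrt{7}\right) - 182642\right) - 35471 = \left(\left(- \frac{675}{2} + 3 i \sqrt{7}\right) - 182642\right) - 35471 = \left(- \frac{365959}{2} + 3 i \sqrt{7}\right) - 35471 = - \frac{436901}{2} + 3 i \sqrt{7}$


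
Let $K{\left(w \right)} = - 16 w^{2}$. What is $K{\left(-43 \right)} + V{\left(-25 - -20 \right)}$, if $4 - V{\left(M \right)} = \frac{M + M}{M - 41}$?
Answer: $- \frac{680345}{23} \approx -29580.0$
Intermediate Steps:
$V{\left(M \right)} = 4 - \frac{2 M}{-41 + M}$ ($V{\left(M \right)} = 4 - \frac{M + M}{M - 41} = 4 - \frac{2 M}{-41 + M}$)
$K{\left(-43 \right)} + V{\left(-25 - -20 \right)} = - 16 \left(-43\right)^{2} + \frac{2 \left(-82 - 5\right)}{-41 - 5} = \left(-16\right) 1849 + \frac{2 \left(-82 + \left(-25 + 20\right)\right)}{-41 + \left(-25 + 20\right)} = -29584 + \frac{2 \left(-82 - 5\right)}{-41 - 5} = -29584 + 2 \frac{1}{-46} \left(-87\right) = -29584 + 2 \left(- \frac{1}{46}\right) \left(-87\right) = -29584 + \frac{87}{23} = - \frac{680345}{23}$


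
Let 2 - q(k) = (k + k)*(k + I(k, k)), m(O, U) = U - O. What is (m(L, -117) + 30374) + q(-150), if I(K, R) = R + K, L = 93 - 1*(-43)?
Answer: -104877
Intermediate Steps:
L = 136 (L = 93 + 43 = 136)
I(K, R) = K + R
q(k) = 2 - 6*k² (q(k) = 2 - (k + k)*(k + (k + k)) = 2 - 2*k*(k + 2*k) = 2 - 2*k*3*k = 2 - 6*k²)
(m(L, -117) + 30374) + q(-150) = ((-117 - 1*136) + 30374) + (2 - 6*(-150)²) = ((-117 - 136) + 30374) + (2 - 6*22500) = (-253 + 30374) + (2 - 135000) = 30121 - 134998 = -104877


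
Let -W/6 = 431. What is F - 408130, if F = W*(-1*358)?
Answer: 517658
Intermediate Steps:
W = -2586 (W = -6*431 = -2586)
F = 925788 (F = -(-2586)*358 = -2586*(-358) = 925788)
F - 408130 = 925788 - 408130 = 517658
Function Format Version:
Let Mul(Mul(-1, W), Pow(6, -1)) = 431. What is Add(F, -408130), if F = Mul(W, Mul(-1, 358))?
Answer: 517658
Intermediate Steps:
W = -2586 (W = Mul(-6, 431) = -2586)
F = 925788 (F = Mul(-2586, Mul(-1, 358)) = Mul(-2586, -358) = 925788)
Add(F, -408130) = Add(925788, -408130) = 517658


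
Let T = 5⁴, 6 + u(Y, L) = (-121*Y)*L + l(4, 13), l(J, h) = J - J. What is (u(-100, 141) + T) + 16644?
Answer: 1723363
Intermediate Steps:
l(J, h) = 0
u(Y, L) = -6 - 121*L*Y (u(Y, L) = -6 + ((-121*Y)*L + 0) = -6 + (-121*L*Y + 0) = -6 - 121*L*Y)
T = 625
(u(-100, 141) + T) + 16644 = ((-6 - 121*141*(-100)) + 625) + 16644 = ((-6 + 1706100) + 625) + 16644 = (1706094 + 625) + 16644 = 1706719 + 16644 = 1723363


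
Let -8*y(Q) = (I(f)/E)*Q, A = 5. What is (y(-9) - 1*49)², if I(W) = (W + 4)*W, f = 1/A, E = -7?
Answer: 96569929/40000 ≈ 2414.3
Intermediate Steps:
f = ⅕ (f = 1/5 = ⅕ ≈ 0.20000)
I(W) = W*(4 + W) (I(W) = (4 + W)*W = W*(4 + W))
y(Q) = 3*Q/200 (y(Q) = -((4 + ⅕)/5)/(-7)*Q/8 = -((⅕)*(21/5))*(-⅐)*Q/8 = -(21/25)*(-⅐)*Q/8 = -(-3)*Q/200 = 3*Q/200)
(y(-9) - 1*49)² = ((3/200)*(-9) - 1*49)² = (-27/200 - 49)² = (-9827/200)² = 96569929/40000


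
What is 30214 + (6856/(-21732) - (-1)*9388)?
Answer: 215155952/5433 ≈ 39602.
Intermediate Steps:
30214 + (6856/(-21732) - (-1)*9388) = 30214 + (6856*(-1/21732) - 1*(-9388)) = 30214 + (-1714/5433 + 9388) = 30214 + 51003290/5433 = 215155952/5433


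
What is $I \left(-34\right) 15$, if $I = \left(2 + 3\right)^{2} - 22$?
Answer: $-1530$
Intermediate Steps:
$I = 3$ ($I = 5^{2} - 22 = 25 - 22 = 3$)
$I \left(-34\right) 15 = 3 \left(-34\right) 15 = \left(-102\right) 15 = -1530$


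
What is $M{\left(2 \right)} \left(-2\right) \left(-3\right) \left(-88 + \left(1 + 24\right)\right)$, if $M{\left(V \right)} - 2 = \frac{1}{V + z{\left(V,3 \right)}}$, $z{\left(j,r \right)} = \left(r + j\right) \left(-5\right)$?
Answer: $- \frac{17010}{23} \approx -739.57$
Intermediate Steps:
$z{\left(j,r \right)} = - 5 j - 5 r$ ($z{\left(j,r \right)} = \left(j + r\right) \left(-5\right) = - 5 j - 5 r$)
$M{\left(V \right)} = 2 + \frac{1}{-15 - 4 V}$ ($M{\left(V \right)} = 2 + \frac{1}{V - \left(15 + 5 V\right)} = 2 + \frac{1}{-15 - 4 V}$)
$M{\left(2 \right)} \left(-2\right) \left(-3\right) \left(-88 + \left(1 + 24\right)\right) = \frac{29 + 8 \cdot 2}{15 + 4 \cdot 2} \left(-2\right) \left(-3\right) \left(-88 + \left(1 + 24\right)\right) = \frac{29 + 16}{15 + 8} \left(-2\right) \left(-3\right) \left(-88 + 25\right) = \frac{1}{23} \cdot 45 \left(-2\right) \left(-3\right) \left(-63\right) = \frac{45}{23} \left(-2\right) \left(-3\right) \left(-63\right) = \left(- \frac{90}{23}\right) \left(-3\right) \left(-63\right) = \frac{270}{23} \left(-63\right) = - \frac{17010}{23}$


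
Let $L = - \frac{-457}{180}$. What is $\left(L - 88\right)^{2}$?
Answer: $\frac{236636689}{32400} \approx 7303.6$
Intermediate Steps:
$L = \frac{457}{180}$ ($L = - \frac{-457}{180} = \left(-1\right) \left(- \frac{457}{180}\right) = \frac{457}{180} \approx 2.5389$)
$\left(L - 88\right)^{2} = \left(\frac{457}{180} - 88\right)^{2} = \left(- \frac{15383}{180}\right)^{2} = \frac{236636689}{32400}$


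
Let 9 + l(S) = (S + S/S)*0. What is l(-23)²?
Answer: 81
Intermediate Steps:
l(S) = -9 (l(S) = -9 + (S + S/S)*0 = -9 + (S + 1)*0 = -9 + (1 + S)*0 = -9 + 0 = -9)
l(-23)² = (-9)² = 81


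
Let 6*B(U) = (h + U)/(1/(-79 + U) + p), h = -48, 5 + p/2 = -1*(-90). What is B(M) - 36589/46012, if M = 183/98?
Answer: -221339990381/263362933456 ≈ -0.84044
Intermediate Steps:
M = 183/98 (M = 183*(1/98) = 183/98 ≈ 1.8673)
p = 170 (p = -10 + 2*(-1*(-90)) = -10 + 2*90 = -10 + 180 = 170)
B(U) = (-48 + U)/(6*(170 + 1/(-79 + U))) (B(U) = ((-48 + U)/(1/(-79 + U) + 170))/6 = ((-48 + U)/(170 + 1/(-79 + U)))/6 = (-48 + U)/(6*(170 + 1/(-79 + U))))
B(M) - 36589/46012 = (3792 + (183/98)**2 - 127*183/98)/(6*(-13429 + 170*(183/98))) - 36589/46012 = (3792 + 33489/9604 - 23241/98)/(6*(-13429 + 15555/49)) - 36589/46012 = (1/6)*(34174239/9604)/(-642466/49) - 1*36589/46012 = (1/6)*(-49/642466)*(34174239/9604) - 36589/46012 = -1035583/22895152 - 36589/46012 = -221339990381/263362933456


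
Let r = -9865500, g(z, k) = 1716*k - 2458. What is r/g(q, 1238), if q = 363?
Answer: -197310/42439 ≈ -4.6493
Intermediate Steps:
g(z, k) = -2458 + 1716*k
r/g(q, 1238) = -9865500/(-2458 + 1716*1238) = -9865500/(-2458 + 2124408) = -9865500/2121950 = -9865500*1/2121950 = -197310/42439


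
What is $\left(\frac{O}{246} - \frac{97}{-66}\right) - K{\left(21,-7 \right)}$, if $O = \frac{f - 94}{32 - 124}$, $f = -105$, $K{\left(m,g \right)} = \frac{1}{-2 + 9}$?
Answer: $\frac{775853}{580888} \approx 1.3356$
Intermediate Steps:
$K{\left(m,g \right)} = \frac{1}{7}$
$O = \frac{199}{92}$ ($O = \frac{-105 - 94}{32 - 124} = - \frac{199}{-92} = \left(-199\right) \left(- \frac{1}{92}\right) = \frac{199}{92} \approx 2.163$)
$\left(\frac{O}{246} - \frac{97}{-66}\right) - K{\left(21,-7 \right)} = \left(\frac{199}{92 \cdot 246} - \frac{97}{-66}\right) - \frac{1}{7} = \left(\frac{199}{92} \cdot \frac{1}{246} - - \frac{97}{66}\right) - \frac{1}{7} = \left(\frac{199}{22632} + \frac{97}{66}\right) - \frac{1}{7} = \frac{122691}{82984} - \frac{1}{7} = \frac{775853}{580888}$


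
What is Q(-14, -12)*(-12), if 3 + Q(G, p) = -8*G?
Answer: -1308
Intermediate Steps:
Q(G, p) = -3 - 8*G
Q(-14, -12)*(-12) = (-3 - 8*(-14))*(-12) = (-3 + 112)*(-12) = 109*(-12) = -1308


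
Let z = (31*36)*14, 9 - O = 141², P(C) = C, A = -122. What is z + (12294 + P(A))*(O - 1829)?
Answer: -264128948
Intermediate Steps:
O = -19872 (O = 9 - 1*141² = 9 - 1*19881 = 9 - 19881 = -19872)
z = 15624 (z = 1116*14 = 15624)
z + (12294 + P(A))*(O - 1829) = 15624 + (12294 - 122)*(-19872 - 1829) = 15624 + 12172*(-21701) = 15624 - 264144572 = -264128948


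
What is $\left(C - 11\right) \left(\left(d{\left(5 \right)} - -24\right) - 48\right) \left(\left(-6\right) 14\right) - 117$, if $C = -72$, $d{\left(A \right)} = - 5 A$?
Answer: $-341745$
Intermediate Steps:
$\left(C - 11\right) \left(\left(d{\left(5 \right)} - -24\right) - 48\right) \left(\left(-6\right) 14\right) - 117 = \left(-72 - 11\right) \left(\left(\left(-5\right) 5 - -24\right) - 48\right) \left(\left(-6\right) 14\right) - 117 = - 83 \left(\left(-25 + 24\right) - 48\right) \left(-84\right) - 117 = - 83 \left(-1 - 48\right) \left(-84\right) - 117 = \left(-83\right) \left(-49\right) \left(-84\right) - 117 = 4067 \left(-84\right) - 117 = -341628 - 117 = -341745$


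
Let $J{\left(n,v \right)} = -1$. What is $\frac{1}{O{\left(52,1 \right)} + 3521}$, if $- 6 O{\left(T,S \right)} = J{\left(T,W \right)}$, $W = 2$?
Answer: $\frac{6}{21127} \approx 0.000284$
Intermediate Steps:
$O{\left(T,S \right)} = \frac{1}{6}$ ($O{\left(T,S \right)} = \left(- \frac{1}{6}\right) \left(-1\right) = \frac{1}{6}$)
$\frac{1}{O{\left(52,1 \right)} + 3521} = \frac{1}{\frac{1}{6} + 3521} = \frac{1}{\frac{21127}{6}} = \frac{6}{21127}$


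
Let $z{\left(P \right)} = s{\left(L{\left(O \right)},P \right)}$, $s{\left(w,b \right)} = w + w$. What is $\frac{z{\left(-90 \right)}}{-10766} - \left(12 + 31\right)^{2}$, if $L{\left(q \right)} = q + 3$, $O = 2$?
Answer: $- \frac{9953172}{5383} \approx -1849.0$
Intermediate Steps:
$L{\left(q \right)} = 3 + q$
$s{\left(w,b \right)} = 2 w$
$z{\left(P \right)} = 10$ ($z{\left(P \right)} = 2 \left(3 + 2\right) = 2 \cdot 5 = 10$)
$\frac{z{\left(-90 \right)}}{-10766} - \left(12 + 31\right)^{2} = \frac{10}{-10766} - \left(12 + 31\right)^{2} = 10 \left(- \frac{1}{10766}\right) - 43^{2} = - \frac{5}{5383} - 1849 = - \frac{9953172}{5383}$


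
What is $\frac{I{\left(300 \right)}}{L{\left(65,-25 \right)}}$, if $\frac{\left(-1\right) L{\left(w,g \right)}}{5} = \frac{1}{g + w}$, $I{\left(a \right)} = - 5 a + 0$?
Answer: $12000$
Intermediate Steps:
$I{\left(a \right)} = - 5 a$
$L{\left(w,g \right)} = - \frac{5}{g + w}$
$\frac{I{\left(300 \right)}}{L{\left(65,-25 \right)}} = \frac{\left(-5\right) 300}{\left(-5\right) \frac{1}{-25 + 65}} = - \frac{1500}{\left(-5\right) \frac{1}{40}} = - \frac{1500}{- \frac{1}{8}} = \left(-1500\right) \left(-8\right) = 12000$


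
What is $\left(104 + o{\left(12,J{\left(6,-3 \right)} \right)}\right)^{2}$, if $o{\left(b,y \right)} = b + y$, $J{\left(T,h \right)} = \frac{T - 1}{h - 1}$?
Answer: $\frac{210681}{16} \approx 13168.0$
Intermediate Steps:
$J{\left(T,h \right)} = \frac{-1 + T}{-1 + h}$
$\left(104 + o{\left(12,J{\left(6,-3 \right)} \right)}\right)^{2} = \left(104 + \left(12 + \frac{-1 + 6}{-1 - 3}\right)\right)^{2} = \left(104 + \left(12 + \frac{1}{-4} \cdot 5\right)\right)^{2} = \left(104 + \left(12 - \frac{5}{4}\right)\right)^{2} = \left(104 + \frac{43}{4}\right)^{2} = \left(\frac{459}{4}\right)^{2} = \frac{210681}{16}$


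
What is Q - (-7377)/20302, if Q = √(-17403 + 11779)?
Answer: 7377/20302 + 2*I*√1406 ≈ 0.36336 + 74.993*I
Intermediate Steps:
Q = 2*I*√1406 (Q = √(-5624) = 2*I*√1406 ≈ 74.993*I)
Q - (-7377)/20302 = 2*I*√1406 - (-7377)/20302 = 2*I*√1406 - 1*(-7377/20302) = 2*I*√1406 + 7377/20302 = 7377/20302 + 2*I*√1406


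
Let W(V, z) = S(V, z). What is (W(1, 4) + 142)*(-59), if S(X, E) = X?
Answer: -8437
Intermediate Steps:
W(V, z) = V
(W(1, 4) + 142)*(-59) = (1 + 142)*(-59) = 143*(-59) = -8437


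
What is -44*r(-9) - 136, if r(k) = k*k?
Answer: -3700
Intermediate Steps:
r(k) = k**2
-44*r(-9) - 136 = -44*(-9)**2 - 136 = -44*81 - 136 = -3564 - 136 = -3700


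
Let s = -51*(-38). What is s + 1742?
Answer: 3680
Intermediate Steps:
s = 1938
s + 1742 = 1938 + 1742 = 3680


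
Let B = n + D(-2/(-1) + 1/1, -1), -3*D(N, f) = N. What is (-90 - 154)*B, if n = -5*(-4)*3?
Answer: -14396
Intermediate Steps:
D(N, f) = -N/3
n = 60 (n = 20*3 = 60)
B = 59 (B = 60 - (-2/(-1) + 1/1)/3 = 60 - (-2*(-1) + 1*1)/3 = 60 - (2 + 1)/3 = 60 - ⅓*3 = 60 - 1 = 59)
(-90 - 154)*B = (-90 - 154)*59 = -244*59 = -14396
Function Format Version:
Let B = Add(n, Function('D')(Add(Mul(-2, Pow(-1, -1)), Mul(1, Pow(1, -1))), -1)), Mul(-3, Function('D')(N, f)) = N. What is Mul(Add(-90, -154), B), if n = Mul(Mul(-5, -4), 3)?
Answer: -14396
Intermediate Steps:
Function('D')(N, f) = Mul(Rational(-1, 3), N)
n = 60 (n = Mul(20, 3) = 60)
B = 59 (B = Add(60, Mul(Rational(-1, 3), Add(Mul(-2, Pow(-1, -1)), Mul(1, Pow(1, -1))))) = Add(60, Mul(Rational(-1, 3), Add(Mul(-2, -1), Mul(1, 1)))) = Add(60, Mul(Rational(-1, 3), Add(2, 1))) = Add(60, Mul(Rational(-1, 3), 3)) = Add(60, -1) = 59)
Mul(Add(-90, -154), B) = Mul(Add(-90, -154), 59) = Mul(-244, 59) = -14396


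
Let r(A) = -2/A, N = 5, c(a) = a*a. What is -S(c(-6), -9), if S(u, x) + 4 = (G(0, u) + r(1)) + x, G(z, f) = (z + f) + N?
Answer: -26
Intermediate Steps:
c(a) = a²
G(z, f) = 5 + f + z (G(z, f) = (z + f) + 5 = (f + z) + 5 = 5 + f + z)
S(u, x) = -1 + u + x (S(u, x) = -4 + (((5 + u + 0) - 2/1) + x) = -4 + (((5 + u) - 2*1) + x) = -4 + (((5 + u) - 2) + x) = -4 + ((3 + u) + x) = -4 + (3 + u + x) = -1 + u + x)
-S(c(-6), -9) = -(-1 + (-6)² - 9) = -(-1 + 36 - 9) = -1*26 = -26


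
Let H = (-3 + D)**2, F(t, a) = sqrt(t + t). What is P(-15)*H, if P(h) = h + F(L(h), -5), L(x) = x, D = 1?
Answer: -60 + 4*I*sqrt(30) ≈ -60.0 + 21.909*I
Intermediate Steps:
F(t, a) = sqrt(2)*sqrt(t) (F(t, a) = sqrt(2*t) = sqrt(2)*sqrt(t))
P(h) = h + sqrt(2)*sqrt(h)
H = 4 (H = (-3 + 1)**2 = (-2)**2 = 4)
P(-15)*H = (-15 + sqrt(2)*sqrt(-15))*4 = (-15 + sqrt(2)*(I*sqrt(15)))*4 = (-15 + I*sqrt(30))*4 = -60 + 4*I*sqrt(30)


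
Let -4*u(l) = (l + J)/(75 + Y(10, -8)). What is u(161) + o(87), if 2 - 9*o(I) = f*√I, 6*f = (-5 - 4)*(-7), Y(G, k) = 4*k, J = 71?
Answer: -436/387 - 7*√87/6 ≈ -12.009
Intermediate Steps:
f = 21/2 (f = ((-5 - 4)*(-7))/6 = (-9*(-7))/6 = (⅙)*63 = 21/2 ≈ 10.500)
u(l) = -71/172 - l/172 (u(l) = -(l + 71)/(4*(75 + 4*(-8))) = -(71 + l)/(4*(75 - 32)) = -(71 + l)/(4*43) = -(71/43 + l/43)/4 = -71/172 - l/172)
o(I) = 2/9 - 7*√I/6
u(161) + o(87) = (-71/172 - 1/172*161) + (2/9 - 7*√87/6) = (-71/172 - 161/172) + (2/9 - 7*√87/6) = -58/43 + (2/9 - 7*√87/6) = -436/387 - 7*√87/6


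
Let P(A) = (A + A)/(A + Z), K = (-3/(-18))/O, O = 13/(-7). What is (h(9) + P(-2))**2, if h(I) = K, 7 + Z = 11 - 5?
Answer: 9409/6084 ≈ 1.5465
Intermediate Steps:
Z = -1 (Z = -7 + (11 - 5) = -7 + 6 = -1)
O = -13/7 (O = 13*(-1/7) = -13/7 ≈ -1.8571)
K = -7/78 (K = (-3/(-18))/(-13/7) = -3*(-1/18)*(-7/13) = (1/6)*(-7/13) = -7/78 ≈ -0.089744)
h(I) = -7/78
P(A) = 2*A/(-1 + A) (P(A) = (A + A)/(A - 1) = (2*A)/(-1 + A) = 2*A/(-1 + A))
(h(9) + P(-2))**2 = (-7/78 + 2*(-2)/(-1 - 2))**2 = (-7/78 + 2*(-2)/(-3))**2 = (-7/78 + 2*(-2)*(-1/3))**2 = (-7/78 + 4/3)**2 = (97/78)**2 = 9409/6084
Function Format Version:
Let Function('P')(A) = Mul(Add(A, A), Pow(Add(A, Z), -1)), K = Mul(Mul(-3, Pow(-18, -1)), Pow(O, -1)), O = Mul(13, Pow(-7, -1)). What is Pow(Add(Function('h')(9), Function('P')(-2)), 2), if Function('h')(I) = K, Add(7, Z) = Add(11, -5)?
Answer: Rational(9409, 6084) ≈ 1.5465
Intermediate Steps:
Z = -1 (Z = Add(-7, Add(11, -5)) = Add(-7, 6) = -1)
O = Rational(-13, 7) (O = Mul(13, Rational(-1, 7)) = Rational(-13, 7) ≈ -1.8571)
K = Rational(-7, 78) (K = Mul(Mul(-3, Pow(-18, -1)), Pow(Rational(-13, 7), -1)) = Mul(Mul(-3, Rational(-1, 18)), Rational(-7, 13)) = Mul(Rational(1, 6), Rational(-7, 13)) = Rational(-7, 78) ≈ -0.089744)
Function('h')(I) = Rational(-7, 78)
Function('P')(A) = Mul(2, A, Pow(Add(-1, A), -1)) (Function('P')(A) = Mul(Add(A, A), Pow(Add(A, -1), -1)) = Mul(Mul(2, A), Pow(Add(-1, A), -1)) = Mul(2, A, Pow(Add(-1, A), -1)))
Pow(Add(Function('h')(9), Function('P')(-2)), 2) = Pow(Add(Rational(-7, 78), Mul(2, -2, Pow(Add(-1, -2), -1))), 2) = Pow(Add(Rational(-7, 78), Mul(2, -2, Pow(-3, -1))), 2) = Pow(Add(Rational(-7, 78), Mul(2, -2, Rational(-1, 3))), 2) = Pow(Add(Rational(-7, 78), Rational(4, 3)), 2) = Pow(Rational(97, 78), 2) = Rational(9409, 6084)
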